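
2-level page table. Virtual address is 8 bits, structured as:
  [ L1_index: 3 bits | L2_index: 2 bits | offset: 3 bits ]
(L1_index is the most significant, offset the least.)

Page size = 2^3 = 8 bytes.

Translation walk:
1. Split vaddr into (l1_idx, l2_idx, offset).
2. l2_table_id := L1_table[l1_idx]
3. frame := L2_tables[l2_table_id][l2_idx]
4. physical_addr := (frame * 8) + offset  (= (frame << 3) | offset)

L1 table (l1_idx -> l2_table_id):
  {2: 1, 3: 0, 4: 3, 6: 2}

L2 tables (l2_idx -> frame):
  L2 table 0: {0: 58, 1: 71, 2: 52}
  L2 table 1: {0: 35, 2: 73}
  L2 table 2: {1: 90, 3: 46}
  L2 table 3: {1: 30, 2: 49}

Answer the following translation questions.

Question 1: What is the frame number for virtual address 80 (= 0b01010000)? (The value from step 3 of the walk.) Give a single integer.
Answer: 73

Derivation:
vaddr = 80: l1_idx=2, l2_idx=2
L1[2] = 1; L2[1][2] = 73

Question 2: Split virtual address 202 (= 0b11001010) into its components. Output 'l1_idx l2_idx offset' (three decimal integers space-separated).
vaddr = 202 = 0b11001010
  top 3 bits -> l1_idx = 6
  next 2 bits -> l2_idx = 1
  bottom 3 bits -> offset = 2

Answer: 6 1 2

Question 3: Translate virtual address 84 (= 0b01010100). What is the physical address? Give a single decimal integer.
Answer: 588

Derivation:
vaddr = 84 = 0b01010100
Split: l1_idx=2, l2_idx=2, offset=4
L1[2] = 1
L2[1][2] = 73
paddr = 73 * 8 + 4 = 588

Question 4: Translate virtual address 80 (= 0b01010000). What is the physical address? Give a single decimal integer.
vaddr = 80 = 0b01010000
Split: l1_idx=2, l2_idx=2, offset=0
L1[2] = 1
L2[1][2] = 73
paddr = 73 * 8 + 0 = 584

Answer: 584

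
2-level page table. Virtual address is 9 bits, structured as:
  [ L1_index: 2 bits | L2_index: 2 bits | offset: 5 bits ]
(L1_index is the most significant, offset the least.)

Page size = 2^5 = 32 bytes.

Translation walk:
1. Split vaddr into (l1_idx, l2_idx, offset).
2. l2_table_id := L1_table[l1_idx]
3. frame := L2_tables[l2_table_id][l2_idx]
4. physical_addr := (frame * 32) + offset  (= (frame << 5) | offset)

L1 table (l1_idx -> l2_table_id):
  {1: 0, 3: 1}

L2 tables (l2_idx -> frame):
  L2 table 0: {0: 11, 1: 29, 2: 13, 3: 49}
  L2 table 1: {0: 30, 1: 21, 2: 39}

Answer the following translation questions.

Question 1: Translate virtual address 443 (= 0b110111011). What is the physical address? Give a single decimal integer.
vaddr = 443 = 0b110111011
Split: l1_idx=3, l2_idx=1, offset=27
L1[3] = 1
L2[1][1] = 21
paddr = 21 * 32 + 27 = 699

Answer: 699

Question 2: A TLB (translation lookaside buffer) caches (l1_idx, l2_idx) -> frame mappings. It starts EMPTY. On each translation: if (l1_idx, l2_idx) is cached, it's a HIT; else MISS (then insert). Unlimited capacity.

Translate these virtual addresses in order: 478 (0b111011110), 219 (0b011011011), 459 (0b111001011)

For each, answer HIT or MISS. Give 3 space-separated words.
vaddr=478: (3,2) not in TLB -> MISS, insert
vaddr=219: (1,2) not in TLB -> MISS, insert
vaddr=459: (3,2) in TLB -> HIT

Answer: MISS MISS HIT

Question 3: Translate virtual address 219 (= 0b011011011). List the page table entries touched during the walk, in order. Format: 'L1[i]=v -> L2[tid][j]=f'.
Answer: L1[1]=0 -> L2[0][2]=13

Derivation:
vaddr = 219 = 0b011011011
Split: l1_idx=1, l2_idx=2, offset=27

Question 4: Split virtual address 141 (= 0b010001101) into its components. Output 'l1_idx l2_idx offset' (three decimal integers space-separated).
Answer: 1 0 13

Derivation:
vaddr = 141 = 0b010001101
  top 2 bits -> l1_idx = 1
  next 2 bits -> l2_idx = 0
  bottom 5 bits -> offset = 13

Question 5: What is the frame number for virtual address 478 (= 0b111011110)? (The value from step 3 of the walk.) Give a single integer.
Answer: 39

Derivation:
vaddr = 478: l1_idx=3, l2_idx=2
L1[3] = 1; L2[1][2] = 39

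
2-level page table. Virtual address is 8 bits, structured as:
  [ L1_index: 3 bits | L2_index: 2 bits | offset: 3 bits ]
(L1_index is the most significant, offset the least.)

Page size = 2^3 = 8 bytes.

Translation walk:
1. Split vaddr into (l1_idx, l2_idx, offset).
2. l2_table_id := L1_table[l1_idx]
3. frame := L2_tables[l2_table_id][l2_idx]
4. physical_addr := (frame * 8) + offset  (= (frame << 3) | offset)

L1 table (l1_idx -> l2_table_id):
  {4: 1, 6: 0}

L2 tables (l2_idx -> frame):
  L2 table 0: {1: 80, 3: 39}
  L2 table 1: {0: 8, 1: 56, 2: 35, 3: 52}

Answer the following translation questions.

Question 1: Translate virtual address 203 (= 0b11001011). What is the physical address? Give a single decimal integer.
vaddr = 203 = 0b11001011
Split: l1_idx=6, l2_idx=1, offset=3
L1[6] = 0
L2[0][1] = 80
paddr = 80 * 8 + 3 = 643

Answer: 643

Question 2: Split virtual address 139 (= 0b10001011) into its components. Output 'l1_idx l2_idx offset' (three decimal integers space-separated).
vaddr = 139 = 0b10001011
  top 3 bits -> l1_idx = 4
  next 2 bits -> l2_idx = 1
  bottom 3 bits -> offset = 3

Answer: 4 1 3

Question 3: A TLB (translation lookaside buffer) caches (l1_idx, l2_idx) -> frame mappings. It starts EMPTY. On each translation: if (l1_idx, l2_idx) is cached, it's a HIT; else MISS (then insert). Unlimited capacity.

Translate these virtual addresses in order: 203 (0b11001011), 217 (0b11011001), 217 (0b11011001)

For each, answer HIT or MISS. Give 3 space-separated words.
Answer: MISS MISS HIT

Derivation:
vaddr=203: (6,1) not in TLB -> MISS, insert
vaddr=217: (6,3) not in TLB -> MISS, insert
vaddr=217: (6,3) in TLB -> HIT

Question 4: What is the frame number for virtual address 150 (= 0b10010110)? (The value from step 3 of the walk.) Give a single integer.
vaddr = 150: l1_idx=4, l2_idx=2
L1[4] = 1; L2[1][2] = 35

Answer: 35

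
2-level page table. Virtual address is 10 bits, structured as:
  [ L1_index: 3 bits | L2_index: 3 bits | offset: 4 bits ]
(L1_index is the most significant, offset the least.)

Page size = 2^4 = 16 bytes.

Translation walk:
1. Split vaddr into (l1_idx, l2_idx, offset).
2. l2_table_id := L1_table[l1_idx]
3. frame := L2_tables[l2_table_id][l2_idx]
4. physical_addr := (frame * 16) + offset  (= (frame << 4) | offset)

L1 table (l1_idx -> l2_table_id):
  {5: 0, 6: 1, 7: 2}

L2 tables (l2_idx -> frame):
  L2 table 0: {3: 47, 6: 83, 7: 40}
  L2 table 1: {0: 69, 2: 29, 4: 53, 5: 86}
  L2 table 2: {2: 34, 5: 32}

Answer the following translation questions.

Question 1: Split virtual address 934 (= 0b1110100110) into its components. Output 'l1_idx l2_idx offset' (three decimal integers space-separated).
Answer: 7 2 6

Derivation:
vaddr = 934 = 0b1110100110
  top 3 bits -> l1_idx = 7
  next 3 bits -> l2_idx = 2
  bottom 4 bits -> offset = 6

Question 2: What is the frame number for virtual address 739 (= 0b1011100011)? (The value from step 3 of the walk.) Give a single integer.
Answer: 83

Derivation:
vaddr = 739: l1_idx=5, l2_idx=6
L1[5] = 0; L2[0][6] = 83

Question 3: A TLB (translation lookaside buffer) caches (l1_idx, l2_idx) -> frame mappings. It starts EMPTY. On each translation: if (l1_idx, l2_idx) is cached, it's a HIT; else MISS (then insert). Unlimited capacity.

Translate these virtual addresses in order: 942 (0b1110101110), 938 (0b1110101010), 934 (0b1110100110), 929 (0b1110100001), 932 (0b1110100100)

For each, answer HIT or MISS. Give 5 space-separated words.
Answer: MISS HIT HIT HIT HIT

Derivation:
vaddr=942: (7,2) not in TLB -> MISS, insert
vaddr=938: (7,2) in TLB -> HIT
vaddr=934: (7,2) in TLB -> HIT
vaddr=929: (7,2) in TLB -> HIT
vaddr=932: (7,2) in TLB -> HIT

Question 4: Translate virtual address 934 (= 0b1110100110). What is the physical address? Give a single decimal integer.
Answer: 550

Derivation:
vaddr = 934 = 0b1110100110
Split: l1_idx=7, l2_idx=2, offset=6
L1[7] = 2
L2[2][2] = 34
paddr = 34 * 16 + 6 = 550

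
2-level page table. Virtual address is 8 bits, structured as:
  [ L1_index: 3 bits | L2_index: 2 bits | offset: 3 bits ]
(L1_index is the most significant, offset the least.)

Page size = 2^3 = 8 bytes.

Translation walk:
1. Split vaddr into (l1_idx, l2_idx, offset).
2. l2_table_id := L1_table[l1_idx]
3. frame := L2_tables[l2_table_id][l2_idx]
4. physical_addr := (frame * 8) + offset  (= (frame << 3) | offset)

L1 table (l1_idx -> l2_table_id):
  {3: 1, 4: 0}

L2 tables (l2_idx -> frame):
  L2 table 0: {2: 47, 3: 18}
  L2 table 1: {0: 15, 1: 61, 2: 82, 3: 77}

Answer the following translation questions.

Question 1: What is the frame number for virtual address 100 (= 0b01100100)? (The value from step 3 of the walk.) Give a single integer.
Answer: 15

Derivation:
vaddr = 100: l1_idx=3, l2_idx=0
L1[3] = 1; L2[1][0] = 15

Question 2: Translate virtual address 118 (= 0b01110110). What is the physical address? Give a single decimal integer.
Answer: 662

Derivation:
vaddr = 118 = 0b01110110
Split: l1_idx=3, l2_idx=2, offset=6
L1[3] = 1
L2[1][2] = 82
paddr = 82 * 8 + 6 = 662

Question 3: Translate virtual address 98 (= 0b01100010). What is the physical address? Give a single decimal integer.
Answer: 122

Derivation:
vaddr = 98 = 0b01100010
Split: l1_idx=3, l2_idx=0, offset=2
L1[3] = 1
L2[1][0] = 15
paddr = 15 * 8 + 2 = 122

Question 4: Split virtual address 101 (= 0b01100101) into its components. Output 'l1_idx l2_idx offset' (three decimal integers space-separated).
vaddr = 101 = 0b01100101
  top 3 bits -> l1_idx = 3
  next 2 bits -> l2_idx = 0
  bottom 3 bits -> offset = 5

Answer: 3 0 5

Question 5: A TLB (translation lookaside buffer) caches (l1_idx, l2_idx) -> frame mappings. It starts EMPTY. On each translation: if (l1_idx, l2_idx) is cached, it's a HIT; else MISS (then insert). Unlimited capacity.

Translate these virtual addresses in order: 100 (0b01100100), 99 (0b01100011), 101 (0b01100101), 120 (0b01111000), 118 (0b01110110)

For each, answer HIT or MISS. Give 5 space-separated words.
vaddr=100: (3,0) not in TLB -> MISS, insert
vaddr=99: (3,0) in TLB -> HIT
vaddr=101: (3,0) in TLB -> HIT
vaddr=120: (3,3) not in TLB -> MISS, insert
vaddr=118: (3,2) not in TLB -> MISS, insert

Answer: MISS HIT HIT MISS MISS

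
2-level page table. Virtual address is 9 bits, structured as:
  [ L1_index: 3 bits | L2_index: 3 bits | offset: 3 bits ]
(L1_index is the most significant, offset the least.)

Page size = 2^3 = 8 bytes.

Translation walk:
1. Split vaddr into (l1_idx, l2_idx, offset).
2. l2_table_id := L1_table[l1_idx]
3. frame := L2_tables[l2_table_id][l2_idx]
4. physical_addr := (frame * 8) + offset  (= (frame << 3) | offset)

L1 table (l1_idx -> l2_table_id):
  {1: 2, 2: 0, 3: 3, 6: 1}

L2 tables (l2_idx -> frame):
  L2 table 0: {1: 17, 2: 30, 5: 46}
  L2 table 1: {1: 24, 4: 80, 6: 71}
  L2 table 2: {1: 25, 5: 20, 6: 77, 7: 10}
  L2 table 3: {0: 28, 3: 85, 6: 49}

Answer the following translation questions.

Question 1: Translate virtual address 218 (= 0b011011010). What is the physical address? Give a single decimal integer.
Answer: 682

Derivation:
vaddr = 218 = 0b011011010
Split: l1_idx=3, l2_idx=3, offset=2
L1[3] = 3
L2[3][3] = 85
paddr = 85 * 8 + 2 = 682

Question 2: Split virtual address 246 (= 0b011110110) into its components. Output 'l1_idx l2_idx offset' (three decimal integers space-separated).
Answer: 3 6 6

Derivation:
vaddr = 246 = 0b011110110
  top 3 bits -> l1_idx = 3
  next 3 bits -> l2_idx = 6
  bottom 3 bits -> offset = 6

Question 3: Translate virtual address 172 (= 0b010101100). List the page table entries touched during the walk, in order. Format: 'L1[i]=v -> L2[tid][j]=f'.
vaddr = 172 = 0b010101100
Split: l1_idx=2, l2_idx=5, offset=4

Answer: L1[2]=0 -> L2[0][5]=46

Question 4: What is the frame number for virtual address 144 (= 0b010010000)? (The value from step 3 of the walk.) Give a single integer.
vaddr = 144: l1_idx=2, l2_idx=2
L1[2] = 0; L2[0][2] = 30

Answer: 30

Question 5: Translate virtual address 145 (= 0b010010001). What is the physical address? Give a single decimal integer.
Answer: 241

Derivation:
vaddr = 145 = 0b010010001
Split: l1_idx=2, l2_idx=2, offset=1
L1[2] = 0
L2[0][2] = 30
paddr = 30 * 8 + 1 = 241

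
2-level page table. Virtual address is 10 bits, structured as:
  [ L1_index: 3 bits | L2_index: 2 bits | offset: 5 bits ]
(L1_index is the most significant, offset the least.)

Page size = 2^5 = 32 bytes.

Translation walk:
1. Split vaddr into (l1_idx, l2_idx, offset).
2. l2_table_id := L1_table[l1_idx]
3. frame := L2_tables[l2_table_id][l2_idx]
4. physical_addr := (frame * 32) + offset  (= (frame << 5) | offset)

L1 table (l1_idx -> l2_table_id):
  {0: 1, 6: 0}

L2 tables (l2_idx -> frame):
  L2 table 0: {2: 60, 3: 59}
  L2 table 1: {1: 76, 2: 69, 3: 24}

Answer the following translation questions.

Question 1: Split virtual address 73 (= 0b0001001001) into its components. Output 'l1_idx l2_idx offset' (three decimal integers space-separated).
Answer: 0 2 9

Derivation:
vaddr = 73 = 0b0001001001
  top 3 bits -> l1_idx = 0
  next 2 bits -> l2_idx = 2
  bottom 5 bits -> offset = 9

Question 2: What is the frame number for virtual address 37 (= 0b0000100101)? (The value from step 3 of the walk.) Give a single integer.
vaddr = 37: l1_idx=0, l2_idx=1
L1[0] = 1; L2[1][1] = 76

Answer: 76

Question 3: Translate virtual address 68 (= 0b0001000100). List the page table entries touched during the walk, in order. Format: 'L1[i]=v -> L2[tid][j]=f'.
vaddr = 68 = 0b0001000100
Split: l1_idx=0, l2_idx=2, offset=4

Answer: L1[0]=1 -> L2[1][2]=69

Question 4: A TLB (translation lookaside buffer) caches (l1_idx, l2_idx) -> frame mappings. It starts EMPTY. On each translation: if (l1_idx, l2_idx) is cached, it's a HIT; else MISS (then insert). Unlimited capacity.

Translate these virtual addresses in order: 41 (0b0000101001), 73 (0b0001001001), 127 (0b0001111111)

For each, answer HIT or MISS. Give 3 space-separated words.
vaddr=41: (0,1) not in TLB -> MISS, insert
vaddr=73: (0,2) not in TLB -> MISS, insert
vaddr=127: (0,3) not in TLB -> MISS, insert

Answer: MISS MISS MISS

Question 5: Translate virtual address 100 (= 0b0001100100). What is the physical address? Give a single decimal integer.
Answer: 772

Derivation:
vaddr = 100 = 0b0001100100
Split: l1_idx=0, l2_idx=3, offset=4
L1[0] = 1
L2[1][3] = 24
paddr = 24 * 32 + 4 = 772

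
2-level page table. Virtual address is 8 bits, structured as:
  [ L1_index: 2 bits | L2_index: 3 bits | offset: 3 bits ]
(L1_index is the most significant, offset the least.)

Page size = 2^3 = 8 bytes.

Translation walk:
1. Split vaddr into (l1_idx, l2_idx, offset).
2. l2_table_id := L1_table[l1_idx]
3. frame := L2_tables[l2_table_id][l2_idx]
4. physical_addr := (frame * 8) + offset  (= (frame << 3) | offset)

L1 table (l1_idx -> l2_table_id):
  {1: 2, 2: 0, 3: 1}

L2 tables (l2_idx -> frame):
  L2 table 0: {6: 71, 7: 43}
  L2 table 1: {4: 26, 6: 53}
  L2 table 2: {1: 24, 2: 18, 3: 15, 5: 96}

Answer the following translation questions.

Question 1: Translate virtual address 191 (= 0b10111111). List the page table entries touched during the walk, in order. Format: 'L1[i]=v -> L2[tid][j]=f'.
vaddr = 191 = 0b10111111
Split: l1_idx=2, l2_idx=7, offset=7

Answer: L1[2]=0 -> L2[0][7]=43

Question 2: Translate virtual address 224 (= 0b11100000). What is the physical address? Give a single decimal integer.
vaddr = 224 = 0b11100000
Split: l1_idx=3, l2_idx=4, offset=0
L1[3] = 1
L2[1][4] = 26
paddr = 26 * 8 + 0 = 208

Answer: 208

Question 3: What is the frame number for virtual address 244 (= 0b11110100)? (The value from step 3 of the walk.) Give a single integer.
Answer: 53

Derivation:
vaddr = 244: l1_idx=3, l2_idx=6
L1[3] = 1; L2[1][6] = 53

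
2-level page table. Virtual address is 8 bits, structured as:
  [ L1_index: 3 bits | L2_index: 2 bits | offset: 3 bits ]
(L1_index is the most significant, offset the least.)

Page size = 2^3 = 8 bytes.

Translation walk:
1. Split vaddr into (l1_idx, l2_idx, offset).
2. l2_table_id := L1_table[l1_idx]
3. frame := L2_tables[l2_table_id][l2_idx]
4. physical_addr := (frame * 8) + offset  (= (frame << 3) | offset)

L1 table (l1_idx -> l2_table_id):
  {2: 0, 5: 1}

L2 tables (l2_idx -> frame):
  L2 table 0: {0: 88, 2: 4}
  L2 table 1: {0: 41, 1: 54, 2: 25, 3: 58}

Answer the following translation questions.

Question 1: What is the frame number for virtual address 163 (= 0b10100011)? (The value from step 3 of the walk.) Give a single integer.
Answer: 41

Derivation:
vaddr = 163: l1_idx=5, l2_idx=0
L1[5] = 1; L2[1][0] = 41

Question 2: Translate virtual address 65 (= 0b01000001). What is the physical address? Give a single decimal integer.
vaddr = 65 = 0b01000001
Split: l1_idx=2, l2_idx=0, offset=1
L1[2] = 0
L2[0][0] = 88
paddr = 88 * 8 + 1 = 705

Answer: 705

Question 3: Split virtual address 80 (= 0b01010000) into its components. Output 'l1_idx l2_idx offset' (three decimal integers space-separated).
Answer: 2 2 0

Derivation:
vaddr = 80 = 0b01010000
  top 3 bits -> l1_idx = 2
  next 2 bits -> l2_idx = 2
  bottom 3 bits -> offset = 0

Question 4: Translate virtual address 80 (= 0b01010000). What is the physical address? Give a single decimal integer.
Answer: 32

Derivation:
vaddr = 80 = 0b01010000
Split: l1_idx=2, l2_idx=2, offset=0
L1[2] = 0
L2[0][2] = 4
paddr = 4 * 8 + 0 = 32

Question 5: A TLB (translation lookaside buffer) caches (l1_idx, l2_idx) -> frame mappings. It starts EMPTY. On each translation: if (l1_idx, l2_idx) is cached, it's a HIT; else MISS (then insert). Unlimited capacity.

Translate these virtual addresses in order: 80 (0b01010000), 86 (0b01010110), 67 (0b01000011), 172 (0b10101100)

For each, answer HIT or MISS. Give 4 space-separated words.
vaddr=80: (2,2) not in TLB -> MISS, insert
vaddr=86: (2,2) in TLB -> HIT
vaddr=67: (2,0) not in TLB -> MISS, insert
vaddr=172: (5,1) not in TLB -> MISS, insert

Answer: MISS HIT MISS MISS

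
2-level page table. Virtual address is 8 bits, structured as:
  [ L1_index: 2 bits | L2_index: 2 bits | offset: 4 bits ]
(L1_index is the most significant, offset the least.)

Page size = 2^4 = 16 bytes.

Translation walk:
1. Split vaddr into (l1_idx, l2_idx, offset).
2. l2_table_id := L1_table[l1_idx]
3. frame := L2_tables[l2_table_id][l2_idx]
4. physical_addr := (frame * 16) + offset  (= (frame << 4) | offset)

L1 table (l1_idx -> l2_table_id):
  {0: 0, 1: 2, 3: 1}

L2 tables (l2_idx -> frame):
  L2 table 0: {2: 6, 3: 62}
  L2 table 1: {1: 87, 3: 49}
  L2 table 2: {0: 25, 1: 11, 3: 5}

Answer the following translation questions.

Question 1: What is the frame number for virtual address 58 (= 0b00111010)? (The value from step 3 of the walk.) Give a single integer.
vaddr = 58: l1_idx=0, l2_idx=3
L1[0] = 0; L2[0][3] = 62

Answer: 62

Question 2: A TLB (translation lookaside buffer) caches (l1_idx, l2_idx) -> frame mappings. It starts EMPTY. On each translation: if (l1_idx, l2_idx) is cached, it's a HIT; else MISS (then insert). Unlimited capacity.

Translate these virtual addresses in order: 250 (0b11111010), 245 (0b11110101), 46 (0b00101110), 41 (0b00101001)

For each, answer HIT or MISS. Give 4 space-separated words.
Answer: MISS HIT MISS HIT

Derivation:
vaddr=250: (3,3) not in TLB -> MISS, insert
vaddr=245: (3,3) in TLB -> HIT
vaddr=46: (0,2) not in TLB -> MISS, insert
vaddr=41: (0,2) in TLB -> HIT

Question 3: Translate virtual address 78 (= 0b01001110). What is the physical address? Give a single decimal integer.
Answer: 414

Derivation:
vaddr = 78 = 0b01001110
Split: l1_idx=1, l2_idx=0, offset=14
L1[1] = 2
L2[2][0] = 25
paddr = 25 * 16 + 14 = 414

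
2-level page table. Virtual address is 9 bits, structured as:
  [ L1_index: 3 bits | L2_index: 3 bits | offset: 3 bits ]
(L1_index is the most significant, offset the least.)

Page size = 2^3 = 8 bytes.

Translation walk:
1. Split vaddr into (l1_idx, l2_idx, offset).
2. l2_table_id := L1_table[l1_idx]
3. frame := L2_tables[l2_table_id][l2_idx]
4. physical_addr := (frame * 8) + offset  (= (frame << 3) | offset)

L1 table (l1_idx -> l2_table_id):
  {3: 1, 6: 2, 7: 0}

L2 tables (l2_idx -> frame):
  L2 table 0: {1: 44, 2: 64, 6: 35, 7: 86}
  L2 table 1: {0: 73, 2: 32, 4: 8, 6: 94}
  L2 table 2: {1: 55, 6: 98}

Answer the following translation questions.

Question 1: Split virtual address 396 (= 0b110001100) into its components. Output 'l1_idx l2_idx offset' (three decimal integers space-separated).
vaddr = 396 = 0b110001100
  top 3 bits -> l1_idx = 6
  next 3 bits -> l2_idx = 1
  bottom 3 bits -> offset = 4

Answer: 6 1 4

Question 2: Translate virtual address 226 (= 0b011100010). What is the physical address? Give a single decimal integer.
vaddr = 226 = 0b011100010
Split: l1_idx=3, l2_idx=4, offset=2
L1[3] = 1
L2[1][4] = 8
paddr = 8 * 8 + 2 = 66

Answer: 66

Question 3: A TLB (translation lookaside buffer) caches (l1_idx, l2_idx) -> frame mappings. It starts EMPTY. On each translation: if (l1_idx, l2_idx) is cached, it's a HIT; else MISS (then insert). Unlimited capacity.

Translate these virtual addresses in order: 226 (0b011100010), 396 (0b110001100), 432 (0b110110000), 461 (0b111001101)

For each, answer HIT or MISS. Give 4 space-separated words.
Answer: MISS MISS MISS MISS

Derivation:
vaddr=226: (3,4) not in TLB -> MISS, insert
vaddr=396: (6,1) not in TLB -> MISS, insert
vaddr=432: (6,6) not in TLB -> MISS, insert
vaddr=461: (7,1) not in TLB -> MISS, insert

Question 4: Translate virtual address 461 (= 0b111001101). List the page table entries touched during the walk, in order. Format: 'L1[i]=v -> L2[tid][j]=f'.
vaddr = 461 = 0b111001101
Split: l1_idx=7, l2_idx=1, offset=5

Answer: L1[7]=0 -> L2[0][1]=44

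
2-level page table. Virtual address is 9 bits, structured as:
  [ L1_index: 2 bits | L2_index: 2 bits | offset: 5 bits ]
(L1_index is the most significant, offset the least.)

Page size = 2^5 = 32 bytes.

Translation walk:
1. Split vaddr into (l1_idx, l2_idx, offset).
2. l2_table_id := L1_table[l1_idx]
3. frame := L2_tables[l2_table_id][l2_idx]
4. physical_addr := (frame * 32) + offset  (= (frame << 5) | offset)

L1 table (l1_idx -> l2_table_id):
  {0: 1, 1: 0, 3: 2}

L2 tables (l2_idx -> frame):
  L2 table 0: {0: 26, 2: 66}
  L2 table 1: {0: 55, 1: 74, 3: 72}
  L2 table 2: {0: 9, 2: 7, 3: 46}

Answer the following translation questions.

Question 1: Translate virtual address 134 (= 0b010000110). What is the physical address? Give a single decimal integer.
vaddr = 134 = 0b010000110
Split: l1_idx=1, l2_idx=0, offset=6
L1[1] = 0
L2[0][0] = 26
paddr = 26 * 32 + 6 = 838

Answer: 838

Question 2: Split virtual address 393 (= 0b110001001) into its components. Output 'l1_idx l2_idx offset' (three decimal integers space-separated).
Answer: 3 0 9

Derivation:
vaddr = 393 = 0b110001001
  top 2 bits -> l1_idx = 3
  next 2 bits -> l2_idx = 0
  bottom 5 bits -> offset = 9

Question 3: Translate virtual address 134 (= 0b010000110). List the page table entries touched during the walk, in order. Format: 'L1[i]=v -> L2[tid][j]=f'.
vaddr = 134 = 0b010000110
Split: l1_idx=1, l2_idx=0, offset=6

Answer: L1[1]=0 -> L2[0][0]=26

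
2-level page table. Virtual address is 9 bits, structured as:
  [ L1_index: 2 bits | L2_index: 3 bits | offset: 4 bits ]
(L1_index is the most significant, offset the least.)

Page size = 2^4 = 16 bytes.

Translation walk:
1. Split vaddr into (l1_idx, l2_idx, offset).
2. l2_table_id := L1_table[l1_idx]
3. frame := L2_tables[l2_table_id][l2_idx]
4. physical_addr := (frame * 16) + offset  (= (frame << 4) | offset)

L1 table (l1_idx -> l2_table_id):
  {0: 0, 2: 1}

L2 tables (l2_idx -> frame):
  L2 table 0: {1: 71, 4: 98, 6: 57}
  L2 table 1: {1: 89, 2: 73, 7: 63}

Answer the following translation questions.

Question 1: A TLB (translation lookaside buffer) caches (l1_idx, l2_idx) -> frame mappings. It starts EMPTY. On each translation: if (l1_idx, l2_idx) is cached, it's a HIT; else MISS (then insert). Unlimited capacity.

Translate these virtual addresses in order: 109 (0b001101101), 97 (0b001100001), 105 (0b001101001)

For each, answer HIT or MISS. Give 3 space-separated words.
vaddr=109: (0,6) not in TLB -> MISS, insert
vaddr=97: (0,6) in TLB -> HIT
vaddr=105: (0,6) in TLB -> HIT

Answer: MISS HIT HIT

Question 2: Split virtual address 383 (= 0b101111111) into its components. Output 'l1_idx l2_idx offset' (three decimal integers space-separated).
vaddr = 383 = 0b101111111
  top 2 bits -> l1_idx = 2
  next 3 bits -> l2_idx = 7
  bottom 4 bits -> offset = 15

Answer: 2 7 15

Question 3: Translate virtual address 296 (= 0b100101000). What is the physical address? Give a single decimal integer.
Answer: 1176

Derivation:
vaddr = 296 = 0b100101000
Split: l1_idx=2, l2_idx=2, offset=8
L1[2] = 1
L2[1][2] = 73
paddr = 73 * 16 + 8 = 1176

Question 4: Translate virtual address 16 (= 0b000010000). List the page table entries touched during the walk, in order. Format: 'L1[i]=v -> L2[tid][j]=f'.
Answer: L1[0]=0 -> L2[0][1]=71

Derivation:
vaddr = 16 = 0b000010000
Split: l1_idx=0, l2_idx=1, offset=0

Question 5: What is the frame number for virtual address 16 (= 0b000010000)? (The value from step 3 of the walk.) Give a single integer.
Answer: 71

Derivation:
vaddr = 16: l1_idx=0, l2_idx=1
L1[0] = 0; L2[0][1] = 71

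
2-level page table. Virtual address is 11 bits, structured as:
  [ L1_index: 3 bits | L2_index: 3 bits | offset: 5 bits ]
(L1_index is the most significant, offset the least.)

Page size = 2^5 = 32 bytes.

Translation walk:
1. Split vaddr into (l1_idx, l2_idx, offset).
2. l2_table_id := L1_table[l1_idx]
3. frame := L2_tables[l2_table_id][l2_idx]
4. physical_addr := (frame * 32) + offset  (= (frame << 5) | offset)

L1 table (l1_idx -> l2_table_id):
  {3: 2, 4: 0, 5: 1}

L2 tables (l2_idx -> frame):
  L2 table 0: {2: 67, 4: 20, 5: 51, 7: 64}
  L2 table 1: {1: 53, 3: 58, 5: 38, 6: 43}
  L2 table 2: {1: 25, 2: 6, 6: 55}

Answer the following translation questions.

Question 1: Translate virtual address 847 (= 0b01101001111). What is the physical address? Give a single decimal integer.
vaddr = 847 = 0b01101001111
Split: l1_idx=3, l2_idx=2, offset=15
L1[3] = 2
L2[2][2] = 6
paddr = 6 * 32 + 15 = 207

Answer: 207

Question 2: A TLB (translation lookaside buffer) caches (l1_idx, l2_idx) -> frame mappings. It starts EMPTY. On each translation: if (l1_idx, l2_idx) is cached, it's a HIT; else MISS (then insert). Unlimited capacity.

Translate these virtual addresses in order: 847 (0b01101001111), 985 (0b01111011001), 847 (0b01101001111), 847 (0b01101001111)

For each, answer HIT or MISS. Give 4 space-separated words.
vaddr=847: (3,2) not in TLB -> MISS, insert
vaddr=985: (3,6) not in TLB -> MISS, insert
vaddr=847: (3,2) in TLB -> HIT
vaddr=847: (3,2) in TLB -> HIT

Answer: MISS MISS HIT HIT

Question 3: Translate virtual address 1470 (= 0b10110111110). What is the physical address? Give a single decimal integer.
vaddr = 1470 = 0b10110111110
Split: l1_idx=5, l2_idx=5, offset=30
L1[5] = 1
L2[1][5] = 38
paddr = 38 * 32 + 30 = 1246

Answer: 1246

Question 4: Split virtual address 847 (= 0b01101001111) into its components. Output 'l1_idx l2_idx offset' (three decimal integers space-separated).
Answer: 3 2 15

Derivation:
vaddr = 847 = 0b01101001111
  top 3 bits -> l1_idx = 3
  next 3 bits -> l2_idx = 2
  bottom 5 bits -> offset = 15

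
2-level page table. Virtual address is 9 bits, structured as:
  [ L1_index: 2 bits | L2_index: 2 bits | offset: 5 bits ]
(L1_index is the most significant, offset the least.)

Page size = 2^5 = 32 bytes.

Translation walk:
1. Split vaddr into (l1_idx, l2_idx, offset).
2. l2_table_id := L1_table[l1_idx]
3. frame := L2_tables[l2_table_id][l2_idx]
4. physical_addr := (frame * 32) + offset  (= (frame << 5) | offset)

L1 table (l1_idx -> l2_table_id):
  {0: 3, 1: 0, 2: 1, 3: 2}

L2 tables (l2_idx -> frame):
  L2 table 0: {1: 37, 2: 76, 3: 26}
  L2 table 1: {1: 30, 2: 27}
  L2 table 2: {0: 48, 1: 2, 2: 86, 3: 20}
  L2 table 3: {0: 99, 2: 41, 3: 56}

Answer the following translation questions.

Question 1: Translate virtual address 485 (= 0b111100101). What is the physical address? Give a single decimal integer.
vaddr = 485 = 0b111100101
Split: l1_idx=3, l2_idx=3, offset=5
L1[3] = 2
L2[2][3] = 20
paddr = 20 * 32 + 5 = 645

Answer: 645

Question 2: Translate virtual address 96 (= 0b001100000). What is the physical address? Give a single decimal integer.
vaddr = 96 = 0b001100000
Split: l1_idx=0, l2_idx=3, offset=0
L1[0] = 3
L2[3][3] = 56
paddr = 56 * 32 + 0 = 1792

Answer: 1792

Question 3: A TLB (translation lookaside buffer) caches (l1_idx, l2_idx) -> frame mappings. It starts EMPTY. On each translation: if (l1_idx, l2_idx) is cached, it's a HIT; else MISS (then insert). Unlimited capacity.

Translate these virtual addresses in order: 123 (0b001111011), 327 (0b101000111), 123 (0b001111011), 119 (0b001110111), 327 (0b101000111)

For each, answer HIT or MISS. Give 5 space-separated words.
Answer: MISS MISS HIT HIT HIT

Derivation:
vaddr=123: (0,3) not in TLB -> MISS, insert
vaddr=327: (2,2) not in TLB -> MISS, insert
vaddr=123: (0,3) in TLB -> HIT
vaddr=119: (0,3) in TLB -> HIT
vaddr=327: (2,2) in TLB -> HIT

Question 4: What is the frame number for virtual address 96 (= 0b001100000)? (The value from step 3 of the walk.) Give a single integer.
Answer: 56

Derivation:
vaddr = 96: l1_idx=0, l2_idx=3
L1[0] = 3; L2[3][3] = 56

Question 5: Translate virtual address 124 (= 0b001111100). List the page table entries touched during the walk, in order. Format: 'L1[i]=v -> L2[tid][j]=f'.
Answer: L1[0]=3 -> L2[3][3]=56

Derivation:
vaddr = 124 = 0b001111100
Split: l1_idx=0, l2_idx=3, offset=28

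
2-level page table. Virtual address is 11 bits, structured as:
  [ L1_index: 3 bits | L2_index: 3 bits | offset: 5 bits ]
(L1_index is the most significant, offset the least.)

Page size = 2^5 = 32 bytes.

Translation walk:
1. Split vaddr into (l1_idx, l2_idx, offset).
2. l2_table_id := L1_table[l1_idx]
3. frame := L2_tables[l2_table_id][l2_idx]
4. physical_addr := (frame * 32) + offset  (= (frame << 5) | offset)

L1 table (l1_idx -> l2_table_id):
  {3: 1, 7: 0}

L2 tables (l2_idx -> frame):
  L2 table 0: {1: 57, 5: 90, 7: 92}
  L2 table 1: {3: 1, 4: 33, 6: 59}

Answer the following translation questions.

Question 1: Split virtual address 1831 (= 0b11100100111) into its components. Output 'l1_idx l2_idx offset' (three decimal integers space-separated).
Answer: 7 1 7

Derivation:
vaddr = 1831 = 0b11100100111
  top 3 bits -> l1_idx = 7
  next 3 bits -> l2_idx = 1
  bottom 5 bits -> offset = 7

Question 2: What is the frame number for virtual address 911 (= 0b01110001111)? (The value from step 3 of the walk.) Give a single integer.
vaddr = 911: l1_idx=3, l2_idx=4
L1[3] = 1; L2[1][4] = 33

Answer: 33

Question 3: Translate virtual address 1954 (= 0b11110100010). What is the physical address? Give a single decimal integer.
Answer: 2882

Derivation:
vaddr = 1954 = 0b11110100010
Split: l1_idx=7, l2_idx=5, offset=2
L1[7] = 0
L2[0][5] = 90
paddr = 90 * 32 + 2 = 2882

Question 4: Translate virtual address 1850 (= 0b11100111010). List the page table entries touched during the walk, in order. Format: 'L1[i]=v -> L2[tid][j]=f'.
vaddr = 1850 = 0b11100111010
Split: l1_idx=7, l2_idx=1, offset=26

Answer: L1[7]=0 -> L2[0][1]=57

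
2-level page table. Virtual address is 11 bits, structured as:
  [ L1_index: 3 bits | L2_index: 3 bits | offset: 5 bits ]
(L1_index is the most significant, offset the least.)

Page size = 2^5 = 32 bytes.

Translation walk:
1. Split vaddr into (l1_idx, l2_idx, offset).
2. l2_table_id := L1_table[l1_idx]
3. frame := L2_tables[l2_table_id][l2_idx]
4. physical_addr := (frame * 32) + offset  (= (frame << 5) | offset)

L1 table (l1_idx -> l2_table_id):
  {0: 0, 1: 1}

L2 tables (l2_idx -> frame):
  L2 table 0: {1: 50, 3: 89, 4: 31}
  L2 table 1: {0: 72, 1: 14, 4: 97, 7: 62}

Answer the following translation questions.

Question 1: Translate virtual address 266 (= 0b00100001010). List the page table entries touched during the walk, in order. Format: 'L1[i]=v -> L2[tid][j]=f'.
vaddr = 266 = 0b00100001010
Split: l1_idx=1, l2_idx=0, offset=10

Answer: L1[1]=1 -> L2[1][0]=72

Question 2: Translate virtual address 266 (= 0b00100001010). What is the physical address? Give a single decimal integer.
Answer: 2314

Derivation:
vaddr = 266 = 0b00100001010
Split: l1_idx=1, l2_idx=0, offset=10
L1[1] = 1
L2[1][0] = 72
paddr = 72 * 32 + 10 = 2314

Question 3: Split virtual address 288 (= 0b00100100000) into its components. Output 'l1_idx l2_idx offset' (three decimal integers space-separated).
Answer: 1 1 0

Derivation:
vaddr = 288 = 0b00100100000
  top 3 bits -> l1_idx = 1
  next 3 bits -> l2_idx = 1
  bottom 5 bits -> offset = 0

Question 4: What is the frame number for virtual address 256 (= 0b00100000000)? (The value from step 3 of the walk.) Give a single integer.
vaddr = 256: l1_idx=1, l2_idx=0
L1[1] = 1; L2[1][0] = 72

Answer: 72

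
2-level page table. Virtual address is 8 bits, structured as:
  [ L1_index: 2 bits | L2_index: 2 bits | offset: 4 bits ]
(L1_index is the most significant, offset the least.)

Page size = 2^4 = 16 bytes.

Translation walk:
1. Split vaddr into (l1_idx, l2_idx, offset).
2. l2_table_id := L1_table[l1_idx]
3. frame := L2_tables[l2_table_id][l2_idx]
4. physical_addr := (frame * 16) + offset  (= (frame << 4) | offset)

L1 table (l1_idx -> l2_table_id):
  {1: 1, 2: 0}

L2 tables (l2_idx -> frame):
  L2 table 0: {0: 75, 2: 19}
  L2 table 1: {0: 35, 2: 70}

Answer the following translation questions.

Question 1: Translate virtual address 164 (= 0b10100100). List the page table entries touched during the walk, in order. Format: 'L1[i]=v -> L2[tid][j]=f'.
Answer: L1[2]=0 -> L2[0][2]=19

Derivation:
vaddr = 164 = 0b10100100
Split: l1_idx=2, l2_idx=2, offset=4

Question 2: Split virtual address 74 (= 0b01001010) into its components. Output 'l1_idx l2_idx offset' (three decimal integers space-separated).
vaddr = 74 = 0b01001010
  top 2 bits -> l1_idx = 1
  next 2 bits -> l2_idx = 0
  bottom 4 bits -> offset = 10

Answer: 1 0 10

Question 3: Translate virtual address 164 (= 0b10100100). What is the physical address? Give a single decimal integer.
vaddr = 164 = 0b10100100
Split: l1_idx=2, l2_idx=2, offset=4
L1[2] = 0
L2[0][2] = 19
paddr = 19 * 16 + 4 = 308

Answer: 308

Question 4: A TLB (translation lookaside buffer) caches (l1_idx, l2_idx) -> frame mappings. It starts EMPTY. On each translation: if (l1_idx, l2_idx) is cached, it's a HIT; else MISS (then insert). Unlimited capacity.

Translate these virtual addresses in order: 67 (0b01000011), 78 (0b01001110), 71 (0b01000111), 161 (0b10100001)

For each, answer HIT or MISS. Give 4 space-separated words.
Answer: MISS HIT HIT MISS

Derivation:
vaddr=67: (1,0) not in TLB -> MISS, insert
vaddr=78: (1,0) in TLB -> HIT
vaddr=71: (1,0) in TLB -> HIT
vaddr=161: (2,2) not in TLB -> MISS, insert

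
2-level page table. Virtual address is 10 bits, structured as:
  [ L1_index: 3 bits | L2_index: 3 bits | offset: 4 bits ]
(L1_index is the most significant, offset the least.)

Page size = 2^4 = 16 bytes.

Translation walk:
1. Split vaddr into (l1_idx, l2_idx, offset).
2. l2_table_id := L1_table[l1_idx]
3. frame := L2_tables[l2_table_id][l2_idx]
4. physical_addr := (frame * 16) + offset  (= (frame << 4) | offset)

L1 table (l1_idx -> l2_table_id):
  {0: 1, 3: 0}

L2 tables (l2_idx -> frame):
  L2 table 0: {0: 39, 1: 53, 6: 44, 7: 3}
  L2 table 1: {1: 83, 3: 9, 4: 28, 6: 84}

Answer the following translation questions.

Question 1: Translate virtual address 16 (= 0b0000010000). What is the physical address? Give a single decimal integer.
Answer: 1328

Derivation:
vaddr = 16 = 0b0000010000
Split: l1_idx=0, l2_idx=1, offset=0
L1[0] = 1
L2[1][1] = 83
paddr = 83 * 16 + 0 = 1328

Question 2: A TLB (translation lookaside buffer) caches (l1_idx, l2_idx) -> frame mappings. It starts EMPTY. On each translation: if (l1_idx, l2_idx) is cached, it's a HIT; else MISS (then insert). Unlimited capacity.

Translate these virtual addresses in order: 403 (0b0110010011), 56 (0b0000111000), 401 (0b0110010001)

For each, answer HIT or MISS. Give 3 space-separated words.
Answer: MISS MISS HIT

Derivation:
vaddr=403: (3,1) not in TLB -> MISS, insert
vaddr=56: (0,3) not in TLB -> MISS, insert
vaddr=401: (3,1) in TLB -> HIT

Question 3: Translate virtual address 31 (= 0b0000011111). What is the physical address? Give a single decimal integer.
vaddr = 31 = 0b0000011111
Split: l1_idx=0, l2_idx=1, offset=15
L1[0] = 1
L2[1][1] = 83
paddr = 83 * 16 + 15 = 1343

Answer: 1343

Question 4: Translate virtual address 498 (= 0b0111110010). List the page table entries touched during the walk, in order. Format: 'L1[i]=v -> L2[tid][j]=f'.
Answer: L1[3]=0 -> L2[0][7]=3

Derivation:
vaddr = 498 = 0b0111110010
Split: l1_idx=3, l2_idx=7, offset=2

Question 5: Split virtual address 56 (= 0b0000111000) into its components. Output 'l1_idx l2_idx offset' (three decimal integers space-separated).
vaddr = 56 = 0b0000111000
  top 3 bits -> l1_idx = 0
  next 3 bits -> l2_idx = 3
  bottom 4 bits -> offset = 8

Answer: 0 3 8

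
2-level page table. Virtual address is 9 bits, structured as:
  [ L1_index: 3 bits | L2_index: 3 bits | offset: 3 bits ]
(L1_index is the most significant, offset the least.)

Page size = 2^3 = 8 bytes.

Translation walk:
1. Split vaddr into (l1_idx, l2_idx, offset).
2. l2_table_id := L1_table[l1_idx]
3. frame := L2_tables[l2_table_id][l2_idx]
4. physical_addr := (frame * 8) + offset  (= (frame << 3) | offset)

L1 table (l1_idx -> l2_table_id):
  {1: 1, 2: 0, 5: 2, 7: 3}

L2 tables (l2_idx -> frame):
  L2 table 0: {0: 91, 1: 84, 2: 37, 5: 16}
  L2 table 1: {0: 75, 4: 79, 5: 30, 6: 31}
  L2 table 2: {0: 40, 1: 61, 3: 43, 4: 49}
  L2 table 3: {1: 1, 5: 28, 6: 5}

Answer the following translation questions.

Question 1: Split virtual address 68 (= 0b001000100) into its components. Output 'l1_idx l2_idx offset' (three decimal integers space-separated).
vaddr = 68 = 0b001000100
  top 3 bits -> l1_idx = 1
  next 3 bits -> l2_idx = 0
  bottom 3 bits -> offset = 4

Answer: 1 0 4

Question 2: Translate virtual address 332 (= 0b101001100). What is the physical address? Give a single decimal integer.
vaddr = 332 = 0b101001100
Split: l1_idx=5, l2_idx=1, offset=4
L1[5] = 2
L2[2][1] = 61
paddr = 61 * 8 + 4 = 492

Answer: 492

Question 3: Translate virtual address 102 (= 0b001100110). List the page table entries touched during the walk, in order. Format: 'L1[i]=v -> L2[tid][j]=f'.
Answer: L1[1]=1 -> L2[1][4]=79

Derivation:
vaddr = 102 = 0b001100110
Split: l1_idx=1, l2_idx=4, offset=6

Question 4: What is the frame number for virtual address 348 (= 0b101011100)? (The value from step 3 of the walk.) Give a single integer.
Answer: 43

Derivation:
vaddr = 348: l1_idx=5, l2_idx=3
L1[5] = 2; L2[2][3] = 43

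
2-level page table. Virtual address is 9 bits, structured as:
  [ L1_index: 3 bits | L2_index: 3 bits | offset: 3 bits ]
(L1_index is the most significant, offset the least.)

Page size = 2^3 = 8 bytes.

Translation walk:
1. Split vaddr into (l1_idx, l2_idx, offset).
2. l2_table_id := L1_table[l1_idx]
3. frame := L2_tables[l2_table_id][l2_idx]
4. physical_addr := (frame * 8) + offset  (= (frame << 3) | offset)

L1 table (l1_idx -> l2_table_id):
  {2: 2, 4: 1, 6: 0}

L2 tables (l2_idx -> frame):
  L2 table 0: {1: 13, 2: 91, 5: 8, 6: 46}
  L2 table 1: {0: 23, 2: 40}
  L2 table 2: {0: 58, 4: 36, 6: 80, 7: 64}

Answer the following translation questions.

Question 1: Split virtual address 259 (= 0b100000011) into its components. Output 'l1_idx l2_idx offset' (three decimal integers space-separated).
Answer: 4 0 3

Derivation:
vaddr = 259 = 0b100000011
  top 3 bits -> l1_idx = 4
  next 3 bits -> l2_idx = 0
  bottom 3 bits -> offset = 3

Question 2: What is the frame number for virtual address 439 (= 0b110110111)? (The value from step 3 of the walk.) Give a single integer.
Answer: 46

Derivation:
vaddr = 439: l1_idx=6, l2_idx=6
L1[6] = 0; L2[0][6] = 46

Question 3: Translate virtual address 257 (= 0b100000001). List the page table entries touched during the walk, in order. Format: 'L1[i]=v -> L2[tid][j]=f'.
vaddr = 257 = 0b100000001
Split: l1_idx=4, l2_idx=0, offset=1

Answer: L1[4]=1 -> L2[1][0]=23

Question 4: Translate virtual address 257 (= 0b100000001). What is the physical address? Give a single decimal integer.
Answer: 185

Derivation:
vaddr = 257 = 0b100000001
Split: l1_idx=4, l2_idx=0, offset=1
L1[4] = 1
L2[1][0] = 23
paddr = 23 * 8 + 1 = 185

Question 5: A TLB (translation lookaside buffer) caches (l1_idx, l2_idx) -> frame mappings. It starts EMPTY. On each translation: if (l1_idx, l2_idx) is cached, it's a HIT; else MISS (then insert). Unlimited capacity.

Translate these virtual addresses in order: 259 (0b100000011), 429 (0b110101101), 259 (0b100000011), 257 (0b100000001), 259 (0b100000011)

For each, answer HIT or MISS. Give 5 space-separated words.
Answer: MISS MISS HIT HIT HIT

Derivation:
vaddr=259: (4,0) not in TLB -> MISS, insert
vaddr=429: (6,5) not in TLB -> MISS, insert
vaddr=259: (4,0) in TLB -> HIT
vaddr=257: (4,0) in TLB -> HIT
vaddr=259: (4,0) in TLB -> HIT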